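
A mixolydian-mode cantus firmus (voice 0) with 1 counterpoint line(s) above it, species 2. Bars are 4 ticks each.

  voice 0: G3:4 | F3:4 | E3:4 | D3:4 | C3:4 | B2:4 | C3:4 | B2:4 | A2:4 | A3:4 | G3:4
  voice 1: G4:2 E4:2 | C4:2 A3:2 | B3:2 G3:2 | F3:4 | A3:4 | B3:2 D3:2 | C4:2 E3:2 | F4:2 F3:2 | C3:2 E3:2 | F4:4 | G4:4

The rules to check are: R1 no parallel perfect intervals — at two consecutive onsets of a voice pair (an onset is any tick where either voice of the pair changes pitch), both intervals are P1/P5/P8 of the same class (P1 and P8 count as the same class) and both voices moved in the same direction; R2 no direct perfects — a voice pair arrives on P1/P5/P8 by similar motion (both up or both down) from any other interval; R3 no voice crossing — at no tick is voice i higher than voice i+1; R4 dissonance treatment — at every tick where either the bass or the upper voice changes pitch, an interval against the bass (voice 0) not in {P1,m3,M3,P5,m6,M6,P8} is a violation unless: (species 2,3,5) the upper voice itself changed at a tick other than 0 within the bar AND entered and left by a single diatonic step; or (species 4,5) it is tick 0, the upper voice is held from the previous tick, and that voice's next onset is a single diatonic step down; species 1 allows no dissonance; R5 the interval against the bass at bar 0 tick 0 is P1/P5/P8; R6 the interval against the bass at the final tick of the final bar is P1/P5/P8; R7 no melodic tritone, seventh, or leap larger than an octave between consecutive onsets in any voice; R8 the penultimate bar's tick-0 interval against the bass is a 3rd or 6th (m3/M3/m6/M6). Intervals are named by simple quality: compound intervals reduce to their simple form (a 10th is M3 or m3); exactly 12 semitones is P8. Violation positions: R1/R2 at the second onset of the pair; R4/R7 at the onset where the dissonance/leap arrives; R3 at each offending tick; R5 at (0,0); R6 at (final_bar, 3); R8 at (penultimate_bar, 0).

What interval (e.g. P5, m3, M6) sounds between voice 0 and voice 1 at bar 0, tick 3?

voice 0=G3 voice 1=E4 -> M6

M6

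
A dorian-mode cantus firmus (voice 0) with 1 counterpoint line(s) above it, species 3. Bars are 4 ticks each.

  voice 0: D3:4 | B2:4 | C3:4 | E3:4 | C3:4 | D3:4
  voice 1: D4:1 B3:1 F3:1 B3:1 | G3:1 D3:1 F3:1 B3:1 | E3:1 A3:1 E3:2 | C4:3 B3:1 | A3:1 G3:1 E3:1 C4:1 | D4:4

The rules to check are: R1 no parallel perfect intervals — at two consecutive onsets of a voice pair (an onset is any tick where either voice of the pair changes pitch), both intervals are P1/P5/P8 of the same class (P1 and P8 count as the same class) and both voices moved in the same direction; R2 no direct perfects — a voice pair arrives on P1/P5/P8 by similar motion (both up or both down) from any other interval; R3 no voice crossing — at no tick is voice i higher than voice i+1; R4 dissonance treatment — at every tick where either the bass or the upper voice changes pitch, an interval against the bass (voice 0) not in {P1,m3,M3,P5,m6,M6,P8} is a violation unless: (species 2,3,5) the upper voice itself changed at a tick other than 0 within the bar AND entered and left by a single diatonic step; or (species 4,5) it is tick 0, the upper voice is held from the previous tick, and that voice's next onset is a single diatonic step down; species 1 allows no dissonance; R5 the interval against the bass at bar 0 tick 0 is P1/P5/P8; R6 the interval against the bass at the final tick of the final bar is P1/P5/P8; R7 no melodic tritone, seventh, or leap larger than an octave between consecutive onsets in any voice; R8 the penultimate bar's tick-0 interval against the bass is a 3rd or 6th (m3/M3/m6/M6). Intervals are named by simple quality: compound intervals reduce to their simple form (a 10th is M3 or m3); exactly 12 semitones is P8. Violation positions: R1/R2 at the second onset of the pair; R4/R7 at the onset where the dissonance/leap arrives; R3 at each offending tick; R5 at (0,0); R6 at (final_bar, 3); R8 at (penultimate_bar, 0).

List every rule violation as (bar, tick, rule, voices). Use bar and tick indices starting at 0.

(0, 2, R7, (1,))
(0, 3, R7, (1,))
(1, 2, R4, (0, 1))
(1, 3, R7, (1,))
(5, 0, R1, (0, 1))

bar 0: v0=D3 v1=D4 downbeat P8
bar 1: v0=B2 v1=G3 downbeat m6
bar 2: v0=C3 v1=E3 downbeat M3
bar 3: v0=E3 v1=C4 downbeat m6
bar 4: v0=C3 v1=A3 downbeat M6
bar 5: v0=D3 v1=D4 downbeat P8
  -> R7 @ bar 0 tick 2 v(1,): B3->F3 leap 6st
  -> R7 @ bar 0 tick 3 v(1,): F3->B3 leap 6st
  -> R4 @ bar 1 tick 2 v(0, 1): B2/F3 TT untreated
  -> R7 @ bar 1 tick 3 v(1,): F3->B3 leap 6st
  -> R1 @ bar 5 tick 0 v(0, 1): C3/C4 P8 -> D3/D4 P8 similar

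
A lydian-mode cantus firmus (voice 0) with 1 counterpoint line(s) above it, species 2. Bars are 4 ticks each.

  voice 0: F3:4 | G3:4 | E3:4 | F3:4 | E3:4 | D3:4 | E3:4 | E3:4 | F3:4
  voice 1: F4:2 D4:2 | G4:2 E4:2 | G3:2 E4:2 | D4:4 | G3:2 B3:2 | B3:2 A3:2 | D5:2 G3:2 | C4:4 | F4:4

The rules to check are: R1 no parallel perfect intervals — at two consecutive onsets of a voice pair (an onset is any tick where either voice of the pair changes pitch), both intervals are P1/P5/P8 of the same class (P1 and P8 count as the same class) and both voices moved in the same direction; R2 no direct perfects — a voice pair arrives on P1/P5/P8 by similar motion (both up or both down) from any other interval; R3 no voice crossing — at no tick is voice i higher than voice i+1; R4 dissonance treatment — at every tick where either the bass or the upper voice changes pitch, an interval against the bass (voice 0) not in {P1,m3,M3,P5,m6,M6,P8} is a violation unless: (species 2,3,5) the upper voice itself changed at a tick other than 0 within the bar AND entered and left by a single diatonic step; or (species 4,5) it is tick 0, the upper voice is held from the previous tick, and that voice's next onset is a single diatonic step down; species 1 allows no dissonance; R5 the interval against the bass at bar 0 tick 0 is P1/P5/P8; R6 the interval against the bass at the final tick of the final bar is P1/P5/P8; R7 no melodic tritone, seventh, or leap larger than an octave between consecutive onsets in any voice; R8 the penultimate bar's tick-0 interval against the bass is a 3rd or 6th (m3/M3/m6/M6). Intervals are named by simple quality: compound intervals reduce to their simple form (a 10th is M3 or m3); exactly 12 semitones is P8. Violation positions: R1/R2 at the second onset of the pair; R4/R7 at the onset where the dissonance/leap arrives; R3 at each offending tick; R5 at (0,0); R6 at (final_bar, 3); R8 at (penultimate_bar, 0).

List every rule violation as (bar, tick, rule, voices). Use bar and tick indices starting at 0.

bar 0: v0=F3 v1=F4 downbeat P8
bar 1: v0=G3 v1=G4 downbeat P8
bar 2: v0=E3 v1=G3 downbeat m3
bar 3: v0=F3 v1=D4 downbeat M6
bar 4: v0=E3 v1=G3 downbeat m3
bar 5: v0=D3 v1=B3 downbeat M6
bar 6: v0=E3 v1=D5 downbeat m7
bar 7: v0=E3 v1=C4 downbeat m6
bar 8: v0=F3 v1=F4 downbeat P8
  -> R2 @ bar 1 tick 0 v(0, 1): F3/D4 M6 -> G3/G4 P8 similar
  -> R4 @ bar 6 tick 0 v(0, 1): E3/D5 m7 untreated
  -> R7 @ bar 6 tick 0 v(1,): A3->D5 leap 17st
  -> R7 @ bar 6 tick 2 v(1,): D5->G3 leap 19st
  -> R2 @ bar 8 tick 0 v(0, 1): E3/C4 m6 -> F3/F4 P8 similar

(1, 0, R2, (0, 1))
(6, 0, R4, (0, 1))
(6, 0, R7, (1,))
(6, 2, R7, (1,))
(8, 0, R2, (0, 1))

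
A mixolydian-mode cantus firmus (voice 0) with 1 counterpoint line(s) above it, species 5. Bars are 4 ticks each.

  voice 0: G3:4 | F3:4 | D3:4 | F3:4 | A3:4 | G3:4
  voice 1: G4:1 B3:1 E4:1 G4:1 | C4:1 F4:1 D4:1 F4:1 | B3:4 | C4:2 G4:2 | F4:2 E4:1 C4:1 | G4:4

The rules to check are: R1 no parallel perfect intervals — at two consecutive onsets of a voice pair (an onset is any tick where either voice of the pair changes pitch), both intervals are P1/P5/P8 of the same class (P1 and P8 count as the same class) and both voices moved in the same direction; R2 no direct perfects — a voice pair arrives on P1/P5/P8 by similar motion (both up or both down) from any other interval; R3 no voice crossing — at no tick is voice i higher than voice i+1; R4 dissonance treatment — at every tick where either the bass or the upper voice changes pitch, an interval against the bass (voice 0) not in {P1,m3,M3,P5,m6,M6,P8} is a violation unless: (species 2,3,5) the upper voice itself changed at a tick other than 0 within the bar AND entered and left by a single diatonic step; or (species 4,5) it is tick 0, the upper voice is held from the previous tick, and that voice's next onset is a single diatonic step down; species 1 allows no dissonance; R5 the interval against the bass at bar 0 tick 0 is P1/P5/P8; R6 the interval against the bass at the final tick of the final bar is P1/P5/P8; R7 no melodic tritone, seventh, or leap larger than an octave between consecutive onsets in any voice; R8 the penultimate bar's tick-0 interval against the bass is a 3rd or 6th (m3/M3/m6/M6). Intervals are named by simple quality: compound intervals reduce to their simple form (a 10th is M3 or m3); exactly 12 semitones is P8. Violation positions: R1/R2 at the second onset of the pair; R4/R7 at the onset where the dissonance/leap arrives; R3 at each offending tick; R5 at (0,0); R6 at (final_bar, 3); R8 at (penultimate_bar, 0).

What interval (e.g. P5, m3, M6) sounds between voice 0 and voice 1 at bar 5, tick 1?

voice 0=G3 voice 1=G4 -> P8

P8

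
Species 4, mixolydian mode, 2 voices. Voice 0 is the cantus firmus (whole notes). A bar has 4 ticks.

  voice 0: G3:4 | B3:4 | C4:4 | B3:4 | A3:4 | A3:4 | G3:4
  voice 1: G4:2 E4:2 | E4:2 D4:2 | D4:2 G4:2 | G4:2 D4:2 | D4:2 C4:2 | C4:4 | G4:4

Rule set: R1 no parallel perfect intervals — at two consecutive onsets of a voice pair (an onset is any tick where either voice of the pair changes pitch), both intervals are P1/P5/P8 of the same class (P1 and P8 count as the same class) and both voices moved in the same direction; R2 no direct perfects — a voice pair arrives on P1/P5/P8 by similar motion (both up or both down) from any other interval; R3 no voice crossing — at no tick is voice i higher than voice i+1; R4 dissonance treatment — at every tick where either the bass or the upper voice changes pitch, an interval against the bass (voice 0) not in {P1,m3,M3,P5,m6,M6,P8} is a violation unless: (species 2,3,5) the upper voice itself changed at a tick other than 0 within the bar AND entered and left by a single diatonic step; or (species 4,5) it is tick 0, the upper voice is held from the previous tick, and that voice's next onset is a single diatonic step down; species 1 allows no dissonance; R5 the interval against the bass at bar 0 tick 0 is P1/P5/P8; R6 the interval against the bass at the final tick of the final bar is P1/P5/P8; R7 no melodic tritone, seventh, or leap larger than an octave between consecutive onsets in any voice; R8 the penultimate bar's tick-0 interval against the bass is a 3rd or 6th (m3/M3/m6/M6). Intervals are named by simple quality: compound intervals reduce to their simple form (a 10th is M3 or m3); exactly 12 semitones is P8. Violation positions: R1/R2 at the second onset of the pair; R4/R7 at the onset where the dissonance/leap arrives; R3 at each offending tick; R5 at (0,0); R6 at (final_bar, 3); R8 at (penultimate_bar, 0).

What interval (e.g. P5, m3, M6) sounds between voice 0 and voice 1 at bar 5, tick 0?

m3

voice 0=A3 voice 1=C4 -> m3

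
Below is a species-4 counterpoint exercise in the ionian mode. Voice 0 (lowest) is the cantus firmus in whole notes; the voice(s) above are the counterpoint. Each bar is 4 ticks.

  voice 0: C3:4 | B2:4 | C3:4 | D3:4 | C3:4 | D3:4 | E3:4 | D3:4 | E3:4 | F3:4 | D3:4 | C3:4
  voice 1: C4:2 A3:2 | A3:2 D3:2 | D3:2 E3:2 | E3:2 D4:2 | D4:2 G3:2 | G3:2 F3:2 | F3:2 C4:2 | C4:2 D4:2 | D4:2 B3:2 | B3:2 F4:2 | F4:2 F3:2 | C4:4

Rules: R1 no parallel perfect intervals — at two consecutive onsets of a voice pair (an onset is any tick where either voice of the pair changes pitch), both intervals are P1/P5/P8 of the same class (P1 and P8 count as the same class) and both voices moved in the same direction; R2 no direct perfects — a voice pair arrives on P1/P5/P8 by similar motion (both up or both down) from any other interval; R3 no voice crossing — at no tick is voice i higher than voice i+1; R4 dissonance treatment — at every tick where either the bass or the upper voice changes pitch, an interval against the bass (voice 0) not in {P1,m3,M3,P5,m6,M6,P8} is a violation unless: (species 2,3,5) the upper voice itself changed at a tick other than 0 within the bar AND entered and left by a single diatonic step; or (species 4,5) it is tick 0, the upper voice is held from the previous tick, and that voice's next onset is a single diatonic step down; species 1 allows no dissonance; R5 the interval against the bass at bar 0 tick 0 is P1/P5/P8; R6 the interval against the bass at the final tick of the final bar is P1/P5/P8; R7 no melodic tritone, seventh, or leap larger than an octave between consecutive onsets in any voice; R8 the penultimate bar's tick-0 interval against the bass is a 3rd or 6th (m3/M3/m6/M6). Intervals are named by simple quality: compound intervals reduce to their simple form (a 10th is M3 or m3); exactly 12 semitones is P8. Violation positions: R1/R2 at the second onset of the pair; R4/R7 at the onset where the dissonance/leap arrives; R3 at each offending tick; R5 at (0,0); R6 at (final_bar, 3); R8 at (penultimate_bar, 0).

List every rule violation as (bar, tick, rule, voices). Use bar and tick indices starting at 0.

bar 0: v0=C3 v1=C4 downbeat P8
bar 1: v0=B2 v1=A3 downbeat m7
bar 2: v0=C3 v1=D3 downbeat M2
bar 3: v0=D3 v1=E3 downbeat M2
bar 4: v0=C3 v1=D4 downbeat M2
bar 5: v0=D3 v1=G3 downbeat P4
bar 6: v0=E3 v1=F3 downbeat m2
bar 7: v0=D3 v1=C4 downbeat m7
bar 8: v0=E3 v1=D4 downbeat m7
bar 9: v0=F3 v1=B3 downbeat TT
bar 10: v0=D3 v1=F4 downbeat m3
bar 11: v0=C3 v1=C4 downbeat P8
  -> R4 @ bar 1 tick 0 v(0, 1): B2/A3 m7 untreated
  -> R4 @ bar 2 tick 0 v(0, 1): C3/D3 M2 untreated
  -> R4 @ bar 3 tick 0 v(0, 1): D3/E3 M2 untreated
  -> R7 @ bar 3 tick 2 v(1,): E3->D4 leap 10st
  -> R4 @ bar 4 tick 0 v(0, 1): C3/D4 M2 untreated
  -> R4 @ bar 6 tick 0 v(0, 1): E3/F3 m2 untreated
  -> R4 @ bar 7 tick 0 v(0, 1): D3/C4 m7 untreated
  -> R4 @ bar 8 tick 0 v(0, 1): E3/D4 m7 untreated
  -> R4 @ bar 9 tick 0 v(0, 1): F3/B3 TT untreated
  -> R7 @ bar 9 tick 2 v(1,): B3->F4 leap 6st

(1, 0, R4, (0, 1))
(2, 0, R4, (0, 1))
(3, 0, R4, (0, 1))
(3, 2, R7, (1,))
(4, 0, R4, (0, 1))
(6, 0, R4, (0, 1))
(7, 0, R4, (0, 1))
(8, 0, R4, (0, 1))
(9, 0, R4, (0, 1))
(9, 2, R7, (1,))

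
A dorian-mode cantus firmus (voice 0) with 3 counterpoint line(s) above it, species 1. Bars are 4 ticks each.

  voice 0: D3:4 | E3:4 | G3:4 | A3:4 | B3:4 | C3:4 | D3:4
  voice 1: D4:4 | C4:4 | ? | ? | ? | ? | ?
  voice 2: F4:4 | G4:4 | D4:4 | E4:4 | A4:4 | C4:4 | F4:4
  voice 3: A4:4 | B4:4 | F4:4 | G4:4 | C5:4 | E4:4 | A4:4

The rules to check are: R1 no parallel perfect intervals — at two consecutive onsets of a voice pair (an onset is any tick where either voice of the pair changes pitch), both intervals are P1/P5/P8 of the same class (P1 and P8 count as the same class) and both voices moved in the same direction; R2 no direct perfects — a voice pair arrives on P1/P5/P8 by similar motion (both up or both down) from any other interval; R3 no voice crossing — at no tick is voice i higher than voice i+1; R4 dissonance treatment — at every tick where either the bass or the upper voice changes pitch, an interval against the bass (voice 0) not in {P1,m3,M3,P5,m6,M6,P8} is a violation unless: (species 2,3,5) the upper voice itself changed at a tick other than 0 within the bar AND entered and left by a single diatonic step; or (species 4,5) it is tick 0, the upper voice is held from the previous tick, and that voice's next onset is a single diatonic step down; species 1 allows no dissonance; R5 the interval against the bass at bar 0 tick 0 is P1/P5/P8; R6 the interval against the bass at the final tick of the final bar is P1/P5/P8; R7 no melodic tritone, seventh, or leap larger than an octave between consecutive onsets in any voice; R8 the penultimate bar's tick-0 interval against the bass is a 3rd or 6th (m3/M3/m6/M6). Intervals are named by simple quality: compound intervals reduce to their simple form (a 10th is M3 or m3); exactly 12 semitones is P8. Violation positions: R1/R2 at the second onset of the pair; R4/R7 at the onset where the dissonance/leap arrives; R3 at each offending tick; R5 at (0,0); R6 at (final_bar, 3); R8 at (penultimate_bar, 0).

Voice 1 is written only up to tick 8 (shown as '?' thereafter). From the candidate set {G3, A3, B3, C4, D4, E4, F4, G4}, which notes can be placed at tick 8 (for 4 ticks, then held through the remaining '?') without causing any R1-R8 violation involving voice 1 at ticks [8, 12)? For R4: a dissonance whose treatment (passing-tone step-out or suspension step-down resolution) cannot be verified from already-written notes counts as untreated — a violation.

{B3}

G3: violates R1
A3: violates R4
B3: legal
C4: violates R4
D4: violates R2
E4: violates R3
F4: violates R3,R4
G4: violates R2,R3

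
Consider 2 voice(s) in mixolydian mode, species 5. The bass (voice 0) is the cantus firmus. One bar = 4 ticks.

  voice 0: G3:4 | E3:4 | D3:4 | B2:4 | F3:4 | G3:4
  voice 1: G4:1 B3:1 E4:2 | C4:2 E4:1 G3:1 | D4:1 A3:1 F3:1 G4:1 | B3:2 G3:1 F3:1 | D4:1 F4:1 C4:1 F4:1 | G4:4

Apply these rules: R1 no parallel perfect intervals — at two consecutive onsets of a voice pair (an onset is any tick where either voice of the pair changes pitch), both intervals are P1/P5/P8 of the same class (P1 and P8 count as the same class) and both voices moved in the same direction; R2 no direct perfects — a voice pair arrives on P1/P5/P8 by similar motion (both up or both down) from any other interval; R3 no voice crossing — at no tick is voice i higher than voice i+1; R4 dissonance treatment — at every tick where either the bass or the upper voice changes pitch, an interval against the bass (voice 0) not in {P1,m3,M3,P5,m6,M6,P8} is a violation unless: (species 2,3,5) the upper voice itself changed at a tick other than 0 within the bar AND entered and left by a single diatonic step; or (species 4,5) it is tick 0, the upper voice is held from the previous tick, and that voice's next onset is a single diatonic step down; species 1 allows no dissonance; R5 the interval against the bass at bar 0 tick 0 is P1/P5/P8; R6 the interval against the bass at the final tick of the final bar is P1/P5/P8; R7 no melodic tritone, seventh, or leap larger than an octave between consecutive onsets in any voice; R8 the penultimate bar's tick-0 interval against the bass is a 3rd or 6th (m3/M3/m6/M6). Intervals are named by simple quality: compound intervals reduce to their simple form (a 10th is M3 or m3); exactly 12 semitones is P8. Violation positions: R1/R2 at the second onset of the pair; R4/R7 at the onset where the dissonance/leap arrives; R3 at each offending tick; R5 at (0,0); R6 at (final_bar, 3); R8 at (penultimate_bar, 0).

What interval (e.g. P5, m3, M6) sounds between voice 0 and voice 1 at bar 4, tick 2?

voice 0=F3 voice 1=C4 -> P5

P5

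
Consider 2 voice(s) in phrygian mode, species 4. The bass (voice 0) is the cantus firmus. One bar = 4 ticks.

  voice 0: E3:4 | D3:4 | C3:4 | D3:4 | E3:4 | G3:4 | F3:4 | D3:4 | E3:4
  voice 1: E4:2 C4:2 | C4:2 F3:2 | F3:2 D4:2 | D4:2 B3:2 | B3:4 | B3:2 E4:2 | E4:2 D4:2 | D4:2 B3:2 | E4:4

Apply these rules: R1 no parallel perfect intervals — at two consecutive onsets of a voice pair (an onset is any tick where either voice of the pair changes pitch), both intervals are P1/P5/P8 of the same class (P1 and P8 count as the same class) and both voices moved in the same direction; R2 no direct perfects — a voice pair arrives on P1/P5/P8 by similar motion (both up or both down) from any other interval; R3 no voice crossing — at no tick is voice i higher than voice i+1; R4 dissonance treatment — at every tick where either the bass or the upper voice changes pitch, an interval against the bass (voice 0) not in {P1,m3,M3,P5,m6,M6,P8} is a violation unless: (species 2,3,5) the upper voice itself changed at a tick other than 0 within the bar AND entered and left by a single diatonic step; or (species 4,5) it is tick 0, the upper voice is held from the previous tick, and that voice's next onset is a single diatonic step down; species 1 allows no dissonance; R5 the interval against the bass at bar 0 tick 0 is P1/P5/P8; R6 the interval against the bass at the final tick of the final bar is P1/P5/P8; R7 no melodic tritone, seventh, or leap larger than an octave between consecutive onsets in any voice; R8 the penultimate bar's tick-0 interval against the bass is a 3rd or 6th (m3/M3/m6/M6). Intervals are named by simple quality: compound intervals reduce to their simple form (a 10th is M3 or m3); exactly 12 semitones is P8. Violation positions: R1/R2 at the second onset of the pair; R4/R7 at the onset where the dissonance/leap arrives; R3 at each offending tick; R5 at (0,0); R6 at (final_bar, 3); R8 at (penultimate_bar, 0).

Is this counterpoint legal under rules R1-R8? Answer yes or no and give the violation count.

bar 0: v0=E3 v1=E4 (P8)
bar 1: v0=D3 v1=C4 (m7)
bar 2: v0=C3 v1=F3 (P4)
bar 3: v0=D3 v1=D4 (P8)
bar 4: v0=E3 v1=B3 (P5)
bar 5: v0=G3 v1=B3 (M3)
bar 6: v0=F3 v1=E4 (M7)
bar 7: v0=D3 v1=D4 (P8)
bar 8: v0=E3 v1=E4 (P8)
  R4 @ bar1.0: D3/C4 m7 untreated
  R4 @ bar2.0: C3/F3 P4 untreated
  R4 @ bar2.2: C3/D4 M2 untreated
  R8 @ bar7.0: penult P8 not 3rd/6th
  R2 @ bar8.0: D3/B3 M6 -> E3/E4 P8 similar

No (5 violations)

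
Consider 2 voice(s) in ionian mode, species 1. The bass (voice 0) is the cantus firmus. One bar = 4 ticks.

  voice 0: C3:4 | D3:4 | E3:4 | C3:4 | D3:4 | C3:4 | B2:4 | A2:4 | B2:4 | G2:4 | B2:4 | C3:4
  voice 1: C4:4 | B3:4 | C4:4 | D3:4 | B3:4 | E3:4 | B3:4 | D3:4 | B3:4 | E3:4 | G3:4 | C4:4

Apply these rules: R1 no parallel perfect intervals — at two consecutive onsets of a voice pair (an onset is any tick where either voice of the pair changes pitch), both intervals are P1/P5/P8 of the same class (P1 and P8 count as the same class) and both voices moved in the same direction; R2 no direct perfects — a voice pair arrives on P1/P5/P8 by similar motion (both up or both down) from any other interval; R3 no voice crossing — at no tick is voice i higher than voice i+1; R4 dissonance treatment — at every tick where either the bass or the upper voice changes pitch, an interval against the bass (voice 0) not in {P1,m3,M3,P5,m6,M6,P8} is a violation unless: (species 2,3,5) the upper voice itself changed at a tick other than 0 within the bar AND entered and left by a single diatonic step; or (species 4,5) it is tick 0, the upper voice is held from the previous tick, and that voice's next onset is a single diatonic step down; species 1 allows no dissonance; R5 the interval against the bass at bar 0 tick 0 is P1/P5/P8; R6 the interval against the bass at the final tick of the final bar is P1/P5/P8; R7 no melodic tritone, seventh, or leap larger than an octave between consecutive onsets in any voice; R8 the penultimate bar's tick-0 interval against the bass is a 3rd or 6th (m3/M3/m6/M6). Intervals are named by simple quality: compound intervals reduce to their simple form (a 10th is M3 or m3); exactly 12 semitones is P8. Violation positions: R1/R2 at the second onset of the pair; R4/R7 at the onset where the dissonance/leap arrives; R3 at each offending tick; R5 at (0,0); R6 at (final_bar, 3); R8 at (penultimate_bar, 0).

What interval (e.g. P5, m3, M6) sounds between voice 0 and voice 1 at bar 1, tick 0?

M6

voice 0=D3 voice 1=B3 -> M6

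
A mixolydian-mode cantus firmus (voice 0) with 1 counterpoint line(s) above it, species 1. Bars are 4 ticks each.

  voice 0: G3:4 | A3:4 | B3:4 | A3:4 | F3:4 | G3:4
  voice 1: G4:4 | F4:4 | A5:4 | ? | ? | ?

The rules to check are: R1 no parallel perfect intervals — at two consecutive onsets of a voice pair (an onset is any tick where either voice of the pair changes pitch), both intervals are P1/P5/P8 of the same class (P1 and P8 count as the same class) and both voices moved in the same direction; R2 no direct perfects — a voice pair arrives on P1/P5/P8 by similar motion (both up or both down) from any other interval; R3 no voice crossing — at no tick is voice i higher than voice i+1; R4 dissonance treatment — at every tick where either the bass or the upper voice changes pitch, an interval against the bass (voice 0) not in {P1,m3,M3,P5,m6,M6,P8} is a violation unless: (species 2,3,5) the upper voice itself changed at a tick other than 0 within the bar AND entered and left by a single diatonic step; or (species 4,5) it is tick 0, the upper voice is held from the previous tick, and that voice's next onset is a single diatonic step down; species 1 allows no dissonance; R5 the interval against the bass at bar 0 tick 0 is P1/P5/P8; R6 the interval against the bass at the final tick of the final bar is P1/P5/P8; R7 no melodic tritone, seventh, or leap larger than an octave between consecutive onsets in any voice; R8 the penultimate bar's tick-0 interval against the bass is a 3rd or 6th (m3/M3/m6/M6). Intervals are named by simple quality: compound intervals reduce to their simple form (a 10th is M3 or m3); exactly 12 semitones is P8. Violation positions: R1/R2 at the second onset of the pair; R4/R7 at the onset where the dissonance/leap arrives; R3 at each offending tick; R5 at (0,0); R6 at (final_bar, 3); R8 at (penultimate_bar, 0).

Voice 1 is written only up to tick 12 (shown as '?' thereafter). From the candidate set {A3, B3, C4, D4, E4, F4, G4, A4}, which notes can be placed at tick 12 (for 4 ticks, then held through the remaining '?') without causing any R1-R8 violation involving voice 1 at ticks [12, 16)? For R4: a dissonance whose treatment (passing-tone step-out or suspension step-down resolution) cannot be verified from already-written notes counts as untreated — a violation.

{}

A3: violates R2,R7
B3: violates R4,R7
C4: violates R7
D4: violates R4,R7
E4: violates R2,R7
F4: violates R7
G4: violates R4,R7
A4: violates R2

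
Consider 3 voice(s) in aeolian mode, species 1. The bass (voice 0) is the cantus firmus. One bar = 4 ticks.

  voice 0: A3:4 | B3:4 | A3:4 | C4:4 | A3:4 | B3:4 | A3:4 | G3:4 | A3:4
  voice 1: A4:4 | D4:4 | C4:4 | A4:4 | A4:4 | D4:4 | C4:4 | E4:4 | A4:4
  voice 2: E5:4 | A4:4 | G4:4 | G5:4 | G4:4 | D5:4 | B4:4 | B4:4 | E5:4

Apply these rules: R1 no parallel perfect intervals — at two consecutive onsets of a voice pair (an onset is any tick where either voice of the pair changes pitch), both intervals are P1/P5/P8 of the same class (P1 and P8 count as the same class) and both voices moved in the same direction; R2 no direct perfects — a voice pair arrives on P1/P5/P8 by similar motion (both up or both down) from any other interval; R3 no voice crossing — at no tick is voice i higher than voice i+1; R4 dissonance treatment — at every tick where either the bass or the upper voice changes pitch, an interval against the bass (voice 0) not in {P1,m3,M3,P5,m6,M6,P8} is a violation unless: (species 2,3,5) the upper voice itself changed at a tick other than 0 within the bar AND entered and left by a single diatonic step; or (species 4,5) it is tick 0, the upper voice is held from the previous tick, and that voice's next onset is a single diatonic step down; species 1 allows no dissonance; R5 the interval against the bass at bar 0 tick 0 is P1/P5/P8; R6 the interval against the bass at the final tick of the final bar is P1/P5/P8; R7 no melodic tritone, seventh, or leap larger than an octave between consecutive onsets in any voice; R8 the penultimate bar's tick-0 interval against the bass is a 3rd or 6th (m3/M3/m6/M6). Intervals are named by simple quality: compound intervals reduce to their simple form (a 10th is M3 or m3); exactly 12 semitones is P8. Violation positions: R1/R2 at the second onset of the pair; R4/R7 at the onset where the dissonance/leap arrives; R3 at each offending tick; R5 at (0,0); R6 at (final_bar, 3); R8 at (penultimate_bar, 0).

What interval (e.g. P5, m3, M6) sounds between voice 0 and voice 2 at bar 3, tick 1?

voice 0=C4 voice 2=G5 -> P5

P5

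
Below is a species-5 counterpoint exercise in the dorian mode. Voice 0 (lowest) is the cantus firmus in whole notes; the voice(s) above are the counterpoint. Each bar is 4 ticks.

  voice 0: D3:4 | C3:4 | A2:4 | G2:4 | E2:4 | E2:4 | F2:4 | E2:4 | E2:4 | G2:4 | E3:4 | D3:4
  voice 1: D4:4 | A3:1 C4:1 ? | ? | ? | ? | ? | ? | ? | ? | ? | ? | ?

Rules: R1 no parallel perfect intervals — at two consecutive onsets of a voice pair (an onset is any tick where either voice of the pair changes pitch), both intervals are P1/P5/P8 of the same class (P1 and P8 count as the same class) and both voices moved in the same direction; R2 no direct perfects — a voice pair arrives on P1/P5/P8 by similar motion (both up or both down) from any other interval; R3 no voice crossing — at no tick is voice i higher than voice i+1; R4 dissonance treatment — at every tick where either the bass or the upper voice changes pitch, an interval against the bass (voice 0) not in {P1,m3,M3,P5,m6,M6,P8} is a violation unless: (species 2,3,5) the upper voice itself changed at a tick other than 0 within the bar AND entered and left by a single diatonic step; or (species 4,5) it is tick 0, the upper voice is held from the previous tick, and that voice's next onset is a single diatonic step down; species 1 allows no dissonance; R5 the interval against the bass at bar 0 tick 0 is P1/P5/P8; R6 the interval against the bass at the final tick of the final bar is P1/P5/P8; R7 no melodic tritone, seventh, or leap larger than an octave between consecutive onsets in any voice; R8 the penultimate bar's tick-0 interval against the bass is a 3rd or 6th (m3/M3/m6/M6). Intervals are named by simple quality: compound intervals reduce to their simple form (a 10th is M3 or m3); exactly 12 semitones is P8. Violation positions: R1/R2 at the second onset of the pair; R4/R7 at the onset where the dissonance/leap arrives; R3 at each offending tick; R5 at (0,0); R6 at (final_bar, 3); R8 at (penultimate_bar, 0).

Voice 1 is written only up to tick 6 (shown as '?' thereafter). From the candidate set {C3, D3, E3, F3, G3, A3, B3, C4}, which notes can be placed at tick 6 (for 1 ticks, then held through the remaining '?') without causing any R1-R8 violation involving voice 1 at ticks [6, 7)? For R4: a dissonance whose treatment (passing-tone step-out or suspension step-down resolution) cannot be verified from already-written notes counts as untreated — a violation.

{A3, C3, C4, E3, G3}

C3: legal
D3: violates R4,R7
E3: legal
F3: violates R4
G3: legal
A3: legal
B3: violates R4
C4: legal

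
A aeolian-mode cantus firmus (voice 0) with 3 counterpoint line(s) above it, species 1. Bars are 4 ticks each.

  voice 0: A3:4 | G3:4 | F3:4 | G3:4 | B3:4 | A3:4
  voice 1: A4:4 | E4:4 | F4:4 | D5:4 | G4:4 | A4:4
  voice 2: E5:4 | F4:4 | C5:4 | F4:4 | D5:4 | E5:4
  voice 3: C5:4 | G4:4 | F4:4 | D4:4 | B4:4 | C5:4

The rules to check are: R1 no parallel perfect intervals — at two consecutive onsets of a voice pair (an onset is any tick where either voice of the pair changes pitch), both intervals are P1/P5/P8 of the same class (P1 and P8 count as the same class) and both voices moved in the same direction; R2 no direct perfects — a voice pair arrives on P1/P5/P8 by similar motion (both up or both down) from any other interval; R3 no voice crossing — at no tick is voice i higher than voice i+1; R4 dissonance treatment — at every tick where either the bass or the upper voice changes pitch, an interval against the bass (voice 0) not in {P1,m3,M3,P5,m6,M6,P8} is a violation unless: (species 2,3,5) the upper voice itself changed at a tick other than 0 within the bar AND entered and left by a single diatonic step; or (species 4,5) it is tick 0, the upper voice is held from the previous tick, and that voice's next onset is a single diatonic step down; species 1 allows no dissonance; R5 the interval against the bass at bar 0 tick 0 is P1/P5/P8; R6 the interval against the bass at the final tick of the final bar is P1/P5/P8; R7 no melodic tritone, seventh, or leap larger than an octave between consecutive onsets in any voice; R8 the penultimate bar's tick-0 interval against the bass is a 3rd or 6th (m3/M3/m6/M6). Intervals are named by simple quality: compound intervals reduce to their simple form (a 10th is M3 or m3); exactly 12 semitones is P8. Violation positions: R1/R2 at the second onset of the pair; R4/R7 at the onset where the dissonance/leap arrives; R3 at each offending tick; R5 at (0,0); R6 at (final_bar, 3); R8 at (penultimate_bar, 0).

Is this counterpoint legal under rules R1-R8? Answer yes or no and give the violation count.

bar 0: v0=A3 v1=A4 v2=E5 v3=C5 (m3)
bar 1: v0=G3 v1=E4 v2=F4 v3=G4 (P8)
bar 2: v0=F3 v1=F4 v2=C5 v3=F4 (P8)
bar 3: v0=G3 v1=D5 v2=F4 v3=D4 (P5)
bar 4: v0=B3 v1=G4 v2=D5 v3=B4 (P8)
bar 5: v0=A3 v1=A4 v2=E5 v3=C5 (m3)
  R3 @ bar0.0: E5 above C5
  R5 @ bar0.0: opens on m3
  R3 @ bar0.1: E5 above C5
  R3 @ bar0.2: E5 above C5
  R3 @ bar0.3: E5 above C5
  R2 @ bar1.0: A3/C5 m3 -> G3/G4 P8 similar
  R4 @ bar1.0: G3/F4 m7 untreated
  R7 @ bar1.0: E5->F4 leap 11st
  R1 @ bar2.0: G3/G4 P8 -> F3/F4 P8 similar
  R2 @ bar2.0: E4/F4 m2 -> F4/C5 P5 similar
  R3 @ bar2.0: C5 above F4
  R3 @ bar2.1: C5 above F4
  R3 @ bar2.2: C5 above F4
  R3 @ bar2.3: C5 above F4
  R2 @ bar3.0: F3/F4 P8 -> G3/D5 P5 similar
  R3 @ bar3.0: D5 above F4
  R3 @ bar3.0: F4 above D4
  R4 @ bar3.0: G3/F4 m7 untreated
  R3 @ bar3.1: D5 above F4
  R3 @ bar3.1: F4 above D4
  R3 @ bar3.2: D5 above F4
  R3 @ bar3.2: F4 above D4
  R3 @ bar3.3: D5 above F4
  R3 @ bar3.3: F4 above D4
  R2 @ bar4.0: G3/D4 P5 -> B3/B4 P8 similar
  R3 @ bar4.0: D5 above B4
  R8 @ bar4.0: penult P8 not 3rd/6th
  R3 @ bar4.1: D5 above B4
  R3 @ bar4.2: D5 above B4
  R3 @ bar4.3: D5 above B4
  R1 @ bar5.0: G4/D5 P5 -> A4/E5 P5 similar
  R3 @ bar5.0: E5 above C5
  R3 @ bar5.1: E5 above C5
  R3 @ bar5.2: E5 above C5
  R3 @ bar5.3: E5 above C5
  R6 @ bar5.3: closes on m3

No (36 violations)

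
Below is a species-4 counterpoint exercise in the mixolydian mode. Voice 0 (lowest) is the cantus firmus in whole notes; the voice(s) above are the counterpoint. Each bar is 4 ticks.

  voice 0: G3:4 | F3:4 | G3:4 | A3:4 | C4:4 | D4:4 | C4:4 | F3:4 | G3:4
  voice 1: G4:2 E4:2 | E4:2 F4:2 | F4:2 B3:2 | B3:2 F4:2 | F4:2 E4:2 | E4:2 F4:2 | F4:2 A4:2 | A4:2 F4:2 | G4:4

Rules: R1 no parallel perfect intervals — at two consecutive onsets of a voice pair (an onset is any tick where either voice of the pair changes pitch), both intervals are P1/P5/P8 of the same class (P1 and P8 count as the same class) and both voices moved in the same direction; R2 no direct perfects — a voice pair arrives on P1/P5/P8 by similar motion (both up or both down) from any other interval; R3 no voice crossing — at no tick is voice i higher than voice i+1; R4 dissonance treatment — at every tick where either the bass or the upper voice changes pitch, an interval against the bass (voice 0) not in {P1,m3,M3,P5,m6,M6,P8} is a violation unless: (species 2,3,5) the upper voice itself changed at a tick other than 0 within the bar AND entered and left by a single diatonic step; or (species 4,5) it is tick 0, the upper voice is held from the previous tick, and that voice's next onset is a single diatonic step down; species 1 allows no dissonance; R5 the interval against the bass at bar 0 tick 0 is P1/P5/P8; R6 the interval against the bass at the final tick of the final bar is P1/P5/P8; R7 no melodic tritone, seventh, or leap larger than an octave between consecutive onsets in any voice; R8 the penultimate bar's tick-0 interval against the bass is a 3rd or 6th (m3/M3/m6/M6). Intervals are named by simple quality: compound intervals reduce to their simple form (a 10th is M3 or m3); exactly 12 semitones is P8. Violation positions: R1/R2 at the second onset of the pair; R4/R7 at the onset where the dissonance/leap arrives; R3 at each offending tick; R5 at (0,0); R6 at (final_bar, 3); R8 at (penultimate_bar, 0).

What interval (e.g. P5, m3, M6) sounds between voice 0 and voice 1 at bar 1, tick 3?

P8

voice 0=F3 voice 1=F4 -> P8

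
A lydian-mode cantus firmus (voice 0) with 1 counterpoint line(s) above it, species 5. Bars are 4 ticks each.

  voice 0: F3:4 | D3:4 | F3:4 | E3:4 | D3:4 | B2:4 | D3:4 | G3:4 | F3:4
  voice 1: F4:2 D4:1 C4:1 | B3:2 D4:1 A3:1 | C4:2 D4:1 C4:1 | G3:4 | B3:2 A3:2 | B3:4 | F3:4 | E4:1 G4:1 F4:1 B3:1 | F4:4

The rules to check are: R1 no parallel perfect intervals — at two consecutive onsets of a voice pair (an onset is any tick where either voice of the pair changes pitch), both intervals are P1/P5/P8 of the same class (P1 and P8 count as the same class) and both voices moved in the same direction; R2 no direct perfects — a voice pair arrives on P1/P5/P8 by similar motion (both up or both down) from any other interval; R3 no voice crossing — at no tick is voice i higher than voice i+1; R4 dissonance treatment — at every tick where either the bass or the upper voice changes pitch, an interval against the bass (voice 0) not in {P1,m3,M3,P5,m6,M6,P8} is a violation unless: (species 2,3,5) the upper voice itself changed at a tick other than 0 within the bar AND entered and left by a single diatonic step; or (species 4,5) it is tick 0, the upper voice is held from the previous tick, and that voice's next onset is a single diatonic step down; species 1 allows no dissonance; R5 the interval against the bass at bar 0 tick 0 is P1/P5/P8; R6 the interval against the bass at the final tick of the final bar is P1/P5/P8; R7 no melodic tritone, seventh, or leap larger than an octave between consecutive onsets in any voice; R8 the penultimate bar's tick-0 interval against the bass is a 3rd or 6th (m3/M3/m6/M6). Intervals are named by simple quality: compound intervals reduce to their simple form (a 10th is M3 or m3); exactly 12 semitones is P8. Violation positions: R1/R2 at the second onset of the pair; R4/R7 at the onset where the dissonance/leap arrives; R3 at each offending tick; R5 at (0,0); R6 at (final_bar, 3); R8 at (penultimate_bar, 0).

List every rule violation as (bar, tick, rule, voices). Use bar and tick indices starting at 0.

(2, 0, R1, (0, 1))
(6, 0, R7, (1,))
(7, 0, R7, (1,))
(7, 2, R4, (0, 1))
(7, 3, R7, (1,))
(8, 0, R7, (1,))

bar 0: v0=F3 v1=F4 downbeat P8
bar 1: v0=D3 v1=B3 downbeat M6
bar 2: v0=F3 v1=C4 downbeat P5
bar 3: v0=E3 v1=G3 downbeat m3
bar 4: v0=D3 v1=B3 downbeat M6
bar 5: v0=B2 v1=B3 downbeat P8
bar 6: v0=D3 v1=F3 downbeat m3
bar 7: v0=G3 v1=E4 downbeat M6
bar 8: v0=F3 v1=F4 downbeat P8
  -> R1 @ bar 2 tick 0 v(0, 1): D3/A3 P5 -> F3/C4 P5 similar
  -> R7 @ bar 6 tick 0 v(1,): B3->F3 leap 6st
  -> R7 @ bar 7 tick 0 v(1,): F3->E4 leap 11st
  -> R4 @ bar 7 tick 2 v(0, 1): G3/F4 m7 untreated
  -> R7 @ bar 7 tick 3 v(1,): F4->B3 leap 6st
  -> R7 @ bar 8 tick 0 v(1,): B3->F4 leap 6st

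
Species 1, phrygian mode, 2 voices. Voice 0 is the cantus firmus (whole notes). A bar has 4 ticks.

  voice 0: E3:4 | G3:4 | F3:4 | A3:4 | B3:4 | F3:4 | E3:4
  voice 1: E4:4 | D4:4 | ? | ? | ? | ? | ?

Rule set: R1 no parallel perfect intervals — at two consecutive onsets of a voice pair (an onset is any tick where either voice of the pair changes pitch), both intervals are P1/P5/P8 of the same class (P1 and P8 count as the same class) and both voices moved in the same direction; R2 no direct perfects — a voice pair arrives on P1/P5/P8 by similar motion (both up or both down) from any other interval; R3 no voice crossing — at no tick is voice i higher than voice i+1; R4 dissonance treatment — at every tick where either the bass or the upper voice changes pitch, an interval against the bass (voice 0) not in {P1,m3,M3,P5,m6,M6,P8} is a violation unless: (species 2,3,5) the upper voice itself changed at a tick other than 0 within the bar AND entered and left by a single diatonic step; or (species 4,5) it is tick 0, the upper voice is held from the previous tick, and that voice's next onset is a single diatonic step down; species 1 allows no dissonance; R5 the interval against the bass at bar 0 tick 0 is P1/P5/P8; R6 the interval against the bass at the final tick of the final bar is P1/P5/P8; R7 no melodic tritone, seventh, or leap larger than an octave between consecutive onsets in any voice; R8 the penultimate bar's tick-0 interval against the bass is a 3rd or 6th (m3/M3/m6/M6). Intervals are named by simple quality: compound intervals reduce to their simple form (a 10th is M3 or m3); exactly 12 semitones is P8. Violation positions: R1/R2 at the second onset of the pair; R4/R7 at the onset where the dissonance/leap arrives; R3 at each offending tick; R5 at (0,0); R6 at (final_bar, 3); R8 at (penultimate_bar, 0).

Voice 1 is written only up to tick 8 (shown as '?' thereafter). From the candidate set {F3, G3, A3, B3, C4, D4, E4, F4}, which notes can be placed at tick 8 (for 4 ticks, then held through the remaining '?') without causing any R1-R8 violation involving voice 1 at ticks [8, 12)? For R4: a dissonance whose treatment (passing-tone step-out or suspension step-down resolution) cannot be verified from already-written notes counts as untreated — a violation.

{A3, D4, F4}

F3: violates R2
G3: violates R4
A3: legal
B3: violates R4
C4: violates R1
D4: legal
E4: violates R4
F4: legal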